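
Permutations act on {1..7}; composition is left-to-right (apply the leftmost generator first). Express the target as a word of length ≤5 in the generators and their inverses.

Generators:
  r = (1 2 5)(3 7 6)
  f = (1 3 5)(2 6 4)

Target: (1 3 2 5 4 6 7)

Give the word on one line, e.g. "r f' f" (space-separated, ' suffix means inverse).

  after f: (1 3 5)(2 6 4)
  after r: (1 7 6 4 5 2 3)
  after f': (1 7 2)(3 5 4)
  after r': (1 3 2 5 4 6 7)

f r f' r'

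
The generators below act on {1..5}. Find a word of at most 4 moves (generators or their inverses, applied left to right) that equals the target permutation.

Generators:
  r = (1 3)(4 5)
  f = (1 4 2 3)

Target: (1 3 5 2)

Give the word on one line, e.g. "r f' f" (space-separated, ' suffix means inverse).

  after r: (1 3)(4 5)
  after f: (2 3 4 5)
  after r': (1 3 5 2)

r f r'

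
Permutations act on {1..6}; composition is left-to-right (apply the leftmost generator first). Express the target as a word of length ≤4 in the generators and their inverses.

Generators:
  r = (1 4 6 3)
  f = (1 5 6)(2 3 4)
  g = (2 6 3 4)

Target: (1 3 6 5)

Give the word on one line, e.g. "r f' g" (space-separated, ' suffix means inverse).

  after f': (1 6 5)(2 4 3)
  after g: (1 3 6 5)

f' g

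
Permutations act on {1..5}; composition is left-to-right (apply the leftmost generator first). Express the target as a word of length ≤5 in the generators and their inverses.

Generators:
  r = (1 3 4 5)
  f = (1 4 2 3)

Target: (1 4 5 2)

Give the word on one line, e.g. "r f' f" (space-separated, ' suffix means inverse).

  after f: (1 4 2 3)
  after r': (1 3 5 4 2)
  after f': (1 2 3 5)
  after r: (1 2 4 5 3)
  after f': (1 4 5 2)

f r' f' r f'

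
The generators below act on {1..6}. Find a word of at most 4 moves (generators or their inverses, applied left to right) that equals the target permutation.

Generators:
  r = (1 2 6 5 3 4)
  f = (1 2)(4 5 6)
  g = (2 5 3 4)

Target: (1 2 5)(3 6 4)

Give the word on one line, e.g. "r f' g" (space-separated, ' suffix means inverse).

g' f

  after g': (2 4 3 5)
  after f: (1 2 5)(3 6 4)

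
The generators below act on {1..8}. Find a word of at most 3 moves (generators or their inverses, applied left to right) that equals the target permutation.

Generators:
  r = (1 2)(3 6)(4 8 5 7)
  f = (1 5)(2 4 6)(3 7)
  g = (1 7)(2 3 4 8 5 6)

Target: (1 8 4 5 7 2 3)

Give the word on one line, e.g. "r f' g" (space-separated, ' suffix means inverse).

  after f: (1 5)(2 4 6)(3 7)
  after g': (1 8 4 5 7 2 3)

f g'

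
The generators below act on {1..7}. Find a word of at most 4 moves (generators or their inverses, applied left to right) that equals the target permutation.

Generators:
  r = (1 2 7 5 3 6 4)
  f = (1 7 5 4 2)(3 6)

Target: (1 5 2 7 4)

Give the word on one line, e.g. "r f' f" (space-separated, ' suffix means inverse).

f f

  after f: (1 7 5 4 2)(3 6)
  after f: (1 5 2 7 4)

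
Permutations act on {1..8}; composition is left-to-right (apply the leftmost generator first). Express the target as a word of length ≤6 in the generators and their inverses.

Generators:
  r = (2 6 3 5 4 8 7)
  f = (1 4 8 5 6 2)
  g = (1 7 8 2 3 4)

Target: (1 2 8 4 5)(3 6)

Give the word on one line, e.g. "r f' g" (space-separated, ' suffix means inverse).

g' f' r' f'

  after g': (1 4 3 2 8 7)
  after f': (2 4 3 6 5 8 7)
  after r': (2 5 4 6 3)
  after f': (1 2 8 4 5)(3 6)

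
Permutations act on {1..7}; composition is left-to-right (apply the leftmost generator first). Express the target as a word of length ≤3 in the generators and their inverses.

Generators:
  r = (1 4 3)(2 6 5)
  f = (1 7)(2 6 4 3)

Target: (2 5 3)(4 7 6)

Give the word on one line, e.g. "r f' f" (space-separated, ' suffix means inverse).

f r f'

  after f: (1 7)(2 6 4 3)
  after r: (1 7 4)(2 5)(3 6)
  after f': (2 5 3)(4 7 6)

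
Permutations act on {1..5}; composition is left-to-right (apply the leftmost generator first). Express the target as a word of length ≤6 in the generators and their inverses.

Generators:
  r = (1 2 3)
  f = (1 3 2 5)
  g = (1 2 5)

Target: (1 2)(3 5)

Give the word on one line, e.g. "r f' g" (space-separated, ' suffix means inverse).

  after r: (1 2 3)
  after f': (1 3 5 2)
  after f': (2 5 3)
  after g: (1 2)(3 5)

r f' f' g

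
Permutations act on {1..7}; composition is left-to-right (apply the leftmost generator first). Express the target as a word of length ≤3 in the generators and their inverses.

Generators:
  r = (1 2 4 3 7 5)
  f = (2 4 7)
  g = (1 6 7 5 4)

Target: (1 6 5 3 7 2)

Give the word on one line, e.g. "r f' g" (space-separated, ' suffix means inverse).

  after f': (2 7 4)
  after g: (1 6 7)(2 5 4)
  after r: (1 6 5 3 7 2)

f' g r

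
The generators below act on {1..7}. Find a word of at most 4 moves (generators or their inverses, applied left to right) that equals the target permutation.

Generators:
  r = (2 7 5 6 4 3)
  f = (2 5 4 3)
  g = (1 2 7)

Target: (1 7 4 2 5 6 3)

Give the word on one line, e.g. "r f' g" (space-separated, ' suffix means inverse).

r g g f

  after r: (2 7 5 6 4 3)
  after g: (1 2)(3 7 5 6 4)
  after g: (1 7 5 6 4 3)
  after f: (1 7 4 2 5 6 3)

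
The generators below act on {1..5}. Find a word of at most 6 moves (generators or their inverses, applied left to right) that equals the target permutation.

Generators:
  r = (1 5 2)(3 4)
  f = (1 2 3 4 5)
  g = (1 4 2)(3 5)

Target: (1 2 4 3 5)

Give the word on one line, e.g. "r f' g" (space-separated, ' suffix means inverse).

r g g f r'

  after r: (1 5 2)(3 4)
  after g: (1 3 2 4 5)
  after g: (1 5 4 3)
  after f: (2 3)
  after r': (1 2 4 3 5)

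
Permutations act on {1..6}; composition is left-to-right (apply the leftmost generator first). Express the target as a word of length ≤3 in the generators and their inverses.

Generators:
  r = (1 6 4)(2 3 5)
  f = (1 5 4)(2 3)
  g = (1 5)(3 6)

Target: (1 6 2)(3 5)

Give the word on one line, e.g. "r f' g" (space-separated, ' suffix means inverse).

  after f': (1 4 5)(2 3)
  after g: (1 4)(2 6 3)
  after r': (1 6 2)(3 5)

f' g r'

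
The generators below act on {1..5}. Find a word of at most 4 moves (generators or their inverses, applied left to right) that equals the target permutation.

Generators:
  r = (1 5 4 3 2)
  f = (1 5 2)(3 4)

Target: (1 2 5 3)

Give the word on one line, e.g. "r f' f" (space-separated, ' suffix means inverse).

  after r: (1 5 4 3 2)
  after f: (1 2 5 3)

r f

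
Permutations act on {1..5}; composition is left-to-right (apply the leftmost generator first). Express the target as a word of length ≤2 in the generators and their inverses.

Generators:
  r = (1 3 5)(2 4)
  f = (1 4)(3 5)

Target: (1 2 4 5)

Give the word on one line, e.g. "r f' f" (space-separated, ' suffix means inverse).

  after f: (1 4)(3 5)
  after r': (1 2 4 5)

f r'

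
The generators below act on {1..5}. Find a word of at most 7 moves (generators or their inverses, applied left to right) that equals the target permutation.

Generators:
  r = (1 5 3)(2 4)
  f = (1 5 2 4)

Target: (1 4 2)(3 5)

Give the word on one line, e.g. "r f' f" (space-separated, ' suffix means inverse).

  after r: (1 5 3)(2 4)
  after f: (1 2)(3 5)
  after r: (1 4 2 5)
  after r: (1 2 3)
  after r: (1 4 2)(3 5)

r f r r r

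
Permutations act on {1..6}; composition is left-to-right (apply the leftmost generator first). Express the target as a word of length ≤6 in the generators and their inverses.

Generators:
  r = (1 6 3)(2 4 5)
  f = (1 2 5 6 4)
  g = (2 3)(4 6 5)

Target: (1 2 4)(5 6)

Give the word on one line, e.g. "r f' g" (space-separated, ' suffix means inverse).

  after r: (1 6 3)(2 4 5)
  after g': (1 4 6 2 5 3)
  after r: (1 5)(3 6 4)
  after r: (1 2 4)(5 6)

r g' r r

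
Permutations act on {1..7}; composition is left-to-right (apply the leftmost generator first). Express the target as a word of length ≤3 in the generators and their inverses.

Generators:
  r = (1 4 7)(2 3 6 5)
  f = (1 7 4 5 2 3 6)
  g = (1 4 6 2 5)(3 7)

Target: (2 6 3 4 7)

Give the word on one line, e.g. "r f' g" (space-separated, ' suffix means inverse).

f' g' g'

  after f': (1 6 3 2 5 4 7)
  after g': (1 4 3 6 7 5)
  after g': (2 6 3 4 7)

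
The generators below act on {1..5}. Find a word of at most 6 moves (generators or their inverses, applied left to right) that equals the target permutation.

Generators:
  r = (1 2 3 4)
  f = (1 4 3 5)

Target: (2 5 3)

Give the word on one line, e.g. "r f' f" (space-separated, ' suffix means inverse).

  after r: (1 2 3 4)
  after r: (1 3)(2 4)
  after r: (1 4 3 2)
  after f': (2 5 3)

r r r f'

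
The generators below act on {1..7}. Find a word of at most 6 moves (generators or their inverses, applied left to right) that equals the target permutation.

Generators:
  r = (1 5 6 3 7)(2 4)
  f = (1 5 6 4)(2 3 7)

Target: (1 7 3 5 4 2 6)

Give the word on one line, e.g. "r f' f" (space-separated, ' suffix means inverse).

f' r f f

  after f': (1 4 6 5)(2 7 3)
  after r: (1 2)(3 4)
  after f: (1 3)(2 5 6 4 7)
  after f: (1 7 3 5 4 2 6)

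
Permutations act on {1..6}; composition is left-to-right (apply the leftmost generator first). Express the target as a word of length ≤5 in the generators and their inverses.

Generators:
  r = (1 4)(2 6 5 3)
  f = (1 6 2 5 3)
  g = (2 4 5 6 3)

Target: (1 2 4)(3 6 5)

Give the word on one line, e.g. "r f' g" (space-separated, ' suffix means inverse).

  after f: (1 6 2 5 3)
  after f: (1 2 3 6 5)
  after g: (1 4 5)
  after g: (1 5)(2 4 6 3)
  after f': (1 2 4)(3 6 5)

f f g g f'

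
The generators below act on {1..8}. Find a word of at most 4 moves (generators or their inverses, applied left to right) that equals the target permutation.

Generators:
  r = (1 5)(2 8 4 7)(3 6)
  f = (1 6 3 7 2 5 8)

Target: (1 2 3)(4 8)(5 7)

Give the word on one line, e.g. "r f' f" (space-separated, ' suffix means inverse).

  after f: (1 6 3 7 2 5 8)
  after r: (1 3 2)(4 7 8 5)
  after f: (1 7)(2 6 3 5 4)
  after r: (1 2 3)(4 8)(5 7)

f r f r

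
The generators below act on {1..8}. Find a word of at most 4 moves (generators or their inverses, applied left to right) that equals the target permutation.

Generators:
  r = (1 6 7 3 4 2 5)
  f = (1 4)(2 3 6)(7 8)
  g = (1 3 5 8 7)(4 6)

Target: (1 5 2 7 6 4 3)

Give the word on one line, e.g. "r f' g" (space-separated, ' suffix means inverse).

  after f': (1 4)(2 6 3)(7 8)
  after f': (2 3 6)
  after r': (1 5 2 7 6 4 3)

f' f' r'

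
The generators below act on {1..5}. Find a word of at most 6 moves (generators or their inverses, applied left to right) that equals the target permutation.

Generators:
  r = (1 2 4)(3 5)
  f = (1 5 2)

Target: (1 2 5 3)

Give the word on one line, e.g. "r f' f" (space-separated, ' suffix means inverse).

  after r: (1 2 4)(3 5)
  after r: (1 4 2)
  after r: (3 5)
  after f: (1 5 3 2)
  after f: (1 2 5 3)

r r r f f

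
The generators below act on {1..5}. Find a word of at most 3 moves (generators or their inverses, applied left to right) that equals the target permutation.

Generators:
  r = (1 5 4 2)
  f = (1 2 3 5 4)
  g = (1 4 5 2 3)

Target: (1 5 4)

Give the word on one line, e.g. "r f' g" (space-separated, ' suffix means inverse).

f g f

  after f: (1 2 3 5 4)
  after g: (1 3 2)
  after f: (1 5 4)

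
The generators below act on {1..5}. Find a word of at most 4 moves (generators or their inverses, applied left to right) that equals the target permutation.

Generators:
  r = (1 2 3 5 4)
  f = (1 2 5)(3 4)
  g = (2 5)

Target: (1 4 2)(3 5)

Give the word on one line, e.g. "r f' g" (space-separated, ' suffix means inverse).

r' g'

  after r': (1 4 5 3 2)
  after g': (1 4 2)(3 5)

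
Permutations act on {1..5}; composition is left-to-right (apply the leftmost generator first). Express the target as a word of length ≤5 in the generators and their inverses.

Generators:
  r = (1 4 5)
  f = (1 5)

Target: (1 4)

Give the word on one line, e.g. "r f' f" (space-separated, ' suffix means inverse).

r' f' r

  after r': (1 5 4)
  after f': (4 5)
  after r: (1 4)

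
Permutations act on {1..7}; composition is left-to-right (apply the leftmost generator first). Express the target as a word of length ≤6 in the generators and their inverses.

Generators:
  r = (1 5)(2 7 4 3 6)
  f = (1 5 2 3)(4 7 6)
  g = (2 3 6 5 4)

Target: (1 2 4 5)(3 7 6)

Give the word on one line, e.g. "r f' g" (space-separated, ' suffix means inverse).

  after f': (1 3 2 5)(4 6 7)
  after r': (1 4 3 6 2)
  after f': (1 6 5)(2 3 7 4)
  after g': (1 3 7 5)
  after g': (1 2 4 5)(3 7 6)

f' r' f' g' g'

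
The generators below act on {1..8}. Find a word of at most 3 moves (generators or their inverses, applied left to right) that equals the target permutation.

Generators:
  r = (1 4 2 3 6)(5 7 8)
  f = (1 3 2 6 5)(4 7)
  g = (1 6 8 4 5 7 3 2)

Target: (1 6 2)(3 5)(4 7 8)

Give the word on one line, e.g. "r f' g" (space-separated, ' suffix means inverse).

g' r r

  after g': (1 2 3 7 5 4 8 6)
  after r: (1 3 8)(2 6 4 5)
  after r: (1 6 2)(3 5)(4 7 8)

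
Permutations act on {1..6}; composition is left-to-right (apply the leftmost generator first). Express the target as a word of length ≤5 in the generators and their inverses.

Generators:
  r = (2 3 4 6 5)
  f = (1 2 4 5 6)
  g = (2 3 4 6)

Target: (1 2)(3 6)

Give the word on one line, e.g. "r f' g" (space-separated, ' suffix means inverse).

f' r g r' g

  after f': (1 6 5 4 2)
  after r: (1 5 6 2)(3 4)
  after g: (1 5 2)(3 6)
  after r': (1 6 2)(3 4)
  after g: (1 2)(3 6)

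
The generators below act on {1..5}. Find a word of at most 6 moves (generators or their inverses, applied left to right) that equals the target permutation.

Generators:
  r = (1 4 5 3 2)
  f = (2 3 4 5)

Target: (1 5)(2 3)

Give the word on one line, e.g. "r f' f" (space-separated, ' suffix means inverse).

r r f f r'

  after r: (1 4 5 3 2)
  after r: (1 5 2 4 3)
  after f: (1 2 5 3)
  after f: (1 3)(4 5)
  after r': (1 5)(2 3)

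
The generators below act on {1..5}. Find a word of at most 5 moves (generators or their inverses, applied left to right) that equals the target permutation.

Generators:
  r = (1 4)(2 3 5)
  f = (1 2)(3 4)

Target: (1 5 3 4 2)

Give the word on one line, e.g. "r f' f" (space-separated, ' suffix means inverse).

f' r r

  after f': (1 2)(3 4)
  after r: (1 3)(2 4 5)
  after r: (1 5 3 4 2)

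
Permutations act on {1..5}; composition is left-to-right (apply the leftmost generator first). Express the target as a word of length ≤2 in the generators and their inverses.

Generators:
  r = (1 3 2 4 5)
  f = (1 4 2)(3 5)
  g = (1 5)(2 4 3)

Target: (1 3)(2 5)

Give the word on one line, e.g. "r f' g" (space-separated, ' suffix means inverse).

  after g': (1 5)(2 3 4)
  after f': (1 3)(2 5)

g' f'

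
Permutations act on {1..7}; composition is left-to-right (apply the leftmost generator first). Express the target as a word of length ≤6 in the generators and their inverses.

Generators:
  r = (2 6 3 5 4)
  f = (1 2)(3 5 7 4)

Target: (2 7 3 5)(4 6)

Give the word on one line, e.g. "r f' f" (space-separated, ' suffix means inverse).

  after r: (2 6 3 5 4)
  after r: (2 3 4 6 5)
  after f': (1 2 4 6 3 7 5)
  after f': (2 7 3 5)(4 6)

r r f' f'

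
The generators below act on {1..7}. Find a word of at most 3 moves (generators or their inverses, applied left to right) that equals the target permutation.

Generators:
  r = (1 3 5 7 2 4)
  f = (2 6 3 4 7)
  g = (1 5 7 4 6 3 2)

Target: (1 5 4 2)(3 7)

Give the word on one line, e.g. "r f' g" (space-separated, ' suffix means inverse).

g f'

  after g: (1 5 7 4 6 3 2)
  after f': (1 5 4 2)(3 7)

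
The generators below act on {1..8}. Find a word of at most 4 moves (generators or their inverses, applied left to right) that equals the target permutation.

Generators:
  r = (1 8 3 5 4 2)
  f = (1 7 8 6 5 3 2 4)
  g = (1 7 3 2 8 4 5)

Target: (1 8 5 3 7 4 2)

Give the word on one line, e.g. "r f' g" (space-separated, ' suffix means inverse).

g' r' r'

  after g': (1 5 4 8 2 3 7)
  after r': (1 3 7 2 8 4)
  after r': (1 8 5 3 7 4 2)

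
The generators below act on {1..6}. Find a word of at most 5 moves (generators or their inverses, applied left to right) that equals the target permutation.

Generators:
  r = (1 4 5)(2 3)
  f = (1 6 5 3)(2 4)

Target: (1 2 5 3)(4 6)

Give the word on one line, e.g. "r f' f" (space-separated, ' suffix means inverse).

  after r': (1 5 4)(2 3)
  after f: (1 3 4 6 5 2)
  after r': (1 2 5 3)(4 6)

r' f r'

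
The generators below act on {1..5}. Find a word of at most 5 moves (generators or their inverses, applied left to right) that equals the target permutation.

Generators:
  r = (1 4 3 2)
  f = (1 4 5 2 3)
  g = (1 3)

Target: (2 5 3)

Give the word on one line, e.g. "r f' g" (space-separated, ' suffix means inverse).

g f' r g' g'

  after g: (1 3)
  after f': (1 2 5 4)
  after r: (2 5 3)
  after g': (1 3 2 5)
  after g': (2 5 3)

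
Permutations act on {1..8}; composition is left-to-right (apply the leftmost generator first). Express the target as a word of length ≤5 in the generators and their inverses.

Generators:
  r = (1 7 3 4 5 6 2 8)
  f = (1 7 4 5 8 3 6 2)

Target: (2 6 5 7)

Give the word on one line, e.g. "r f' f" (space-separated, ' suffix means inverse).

  after r: (1 7 3 4 5 6 2 8)
  after f': (2 5 3 7 8)
  after f': (1 2 4 7 5 8 6 3)
  after r: (1 8 2 5)(3 7 6 4)
  after r: (2 6 5 7)

r f' f' r r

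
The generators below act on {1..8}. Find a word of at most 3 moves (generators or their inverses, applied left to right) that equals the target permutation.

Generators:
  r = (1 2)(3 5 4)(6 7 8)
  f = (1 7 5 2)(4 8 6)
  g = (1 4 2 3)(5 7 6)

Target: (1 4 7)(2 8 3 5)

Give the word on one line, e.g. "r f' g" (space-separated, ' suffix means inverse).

f f r

  after f: (1 7 5 2)(4 8 6)
  after f: (1 5)(2 7)(4 6 8)
  after r: (1 4 7)(2 8 3 5)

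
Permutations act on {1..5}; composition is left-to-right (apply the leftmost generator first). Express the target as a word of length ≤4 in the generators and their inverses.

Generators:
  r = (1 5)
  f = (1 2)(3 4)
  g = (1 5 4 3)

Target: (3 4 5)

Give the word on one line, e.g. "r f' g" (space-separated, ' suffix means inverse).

  after r: (1 5)
  after g': (3 4 5)
  after f: (1 2)(4 5)
  after f: (3 4 5)

r g' f f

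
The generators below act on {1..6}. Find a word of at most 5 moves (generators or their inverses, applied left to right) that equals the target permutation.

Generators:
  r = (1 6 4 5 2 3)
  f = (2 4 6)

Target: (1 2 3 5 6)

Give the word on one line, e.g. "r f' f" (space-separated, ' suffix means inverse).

  after f': (2 6 4)
  after r': (1 3 2)(4 5)
  after r': (1 2 3 5 6)

f' r' r'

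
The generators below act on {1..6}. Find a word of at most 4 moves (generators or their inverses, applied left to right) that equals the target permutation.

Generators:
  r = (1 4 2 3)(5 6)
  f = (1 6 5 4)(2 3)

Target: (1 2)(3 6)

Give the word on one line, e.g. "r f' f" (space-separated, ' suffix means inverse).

  after f': (1 4 5 6)(2 3)
  after r': (3 4 6)
  after r': (1 3)(2 4 5 6)
  after f: (1 2)(3 6)

f' r' r' f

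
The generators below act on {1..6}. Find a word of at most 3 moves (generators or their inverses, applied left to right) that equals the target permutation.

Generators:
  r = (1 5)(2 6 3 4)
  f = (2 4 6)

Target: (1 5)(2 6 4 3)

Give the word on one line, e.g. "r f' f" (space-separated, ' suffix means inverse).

  after r': (1 5)(2 4 3 6)
  after f: (1 5)(2 6 4 3)

r' f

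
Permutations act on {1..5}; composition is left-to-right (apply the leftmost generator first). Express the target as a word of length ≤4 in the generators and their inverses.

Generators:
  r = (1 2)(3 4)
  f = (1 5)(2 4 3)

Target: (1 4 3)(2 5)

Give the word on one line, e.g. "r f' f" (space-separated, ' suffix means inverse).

  after r': (1 2)(3 4)
  after f': (1 3 2 5)
  after r': (1 4 3)(2 5)

r' f' r'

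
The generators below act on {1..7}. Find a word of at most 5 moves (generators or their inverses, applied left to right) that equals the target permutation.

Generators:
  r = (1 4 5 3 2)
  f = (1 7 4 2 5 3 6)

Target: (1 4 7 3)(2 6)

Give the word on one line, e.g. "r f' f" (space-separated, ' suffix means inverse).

f r f

  after f: (1 7 4 2 5 3 6)
  after r: (1 7 5 2 3 6 4)
  after f: (1 4 7 3)(2 6)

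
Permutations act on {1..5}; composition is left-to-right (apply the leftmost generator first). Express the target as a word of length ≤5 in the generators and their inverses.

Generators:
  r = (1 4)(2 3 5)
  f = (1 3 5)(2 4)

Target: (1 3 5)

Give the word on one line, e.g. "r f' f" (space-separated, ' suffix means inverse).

r' f r' f'

  after r': (1 4)(2 5 3)
  after f: (1 2)(3 4)
  after r': (1 5 3)(2 4)
  after f': (1 3 5)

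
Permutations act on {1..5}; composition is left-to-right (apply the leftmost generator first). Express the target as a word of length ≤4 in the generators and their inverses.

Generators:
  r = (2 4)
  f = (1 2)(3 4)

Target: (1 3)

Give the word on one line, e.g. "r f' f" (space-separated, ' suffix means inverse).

  after f: (1 2)(3 4)
  after r: (1 4 3 2)
  after f: (1 3)

f r f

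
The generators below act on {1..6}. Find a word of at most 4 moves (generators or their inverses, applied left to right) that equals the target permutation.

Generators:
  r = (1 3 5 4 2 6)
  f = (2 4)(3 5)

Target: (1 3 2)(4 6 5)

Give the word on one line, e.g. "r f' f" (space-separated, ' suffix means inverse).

  after r: (1 3 5 4 2 6)
  after r: (1 5 2)(3 4 6)
  after f': (1 3 2)(4 6 5)

r r f'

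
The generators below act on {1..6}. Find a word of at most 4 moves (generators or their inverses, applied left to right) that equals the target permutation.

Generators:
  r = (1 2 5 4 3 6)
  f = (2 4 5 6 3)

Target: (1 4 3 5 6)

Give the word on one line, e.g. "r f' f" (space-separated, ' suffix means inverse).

r' f' r

  after r': (1 6 3 4 5 2)
  after f': (1 5 3 2)
  after r: (1 4 3 5 6)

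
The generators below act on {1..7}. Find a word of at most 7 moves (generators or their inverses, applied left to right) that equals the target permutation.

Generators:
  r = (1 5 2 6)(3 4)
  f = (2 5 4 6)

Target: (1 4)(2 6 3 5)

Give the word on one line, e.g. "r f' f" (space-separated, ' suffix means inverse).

f' r r r f'

  after f': (2 6 4 5)
  after r: (1 5 6 3 4 2)
  after r: (1 2 5)(4 6)
  after r: (1 6 3 4)
  after f': (1 4)(2 6 3 5)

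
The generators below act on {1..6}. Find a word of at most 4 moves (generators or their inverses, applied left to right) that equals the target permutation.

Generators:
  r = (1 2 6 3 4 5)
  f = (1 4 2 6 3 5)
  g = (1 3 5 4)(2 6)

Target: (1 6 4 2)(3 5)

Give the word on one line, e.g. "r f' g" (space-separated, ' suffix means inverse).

  after g': (1 4 5 3)(2 6)
  after g': (1 5)(3 4)
  after f': (1 3)(2 4 6)
  after f': (1 6 4 2)(3 5)

g' g' f' f'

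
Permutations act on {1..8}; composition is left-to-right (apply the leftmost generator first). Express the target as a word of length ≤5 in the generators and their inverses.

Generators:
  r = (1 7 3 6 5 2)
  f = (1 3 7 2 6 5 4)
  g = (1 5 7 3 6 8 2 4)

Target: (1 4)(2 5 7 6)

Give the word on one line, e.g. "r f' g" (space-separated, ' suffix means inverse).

  after r': (1 2 5 6 3 7)
  after r': (1 5 3)(2 6 7)
  after f: (1 4)(2 5 7 6)

r' r' f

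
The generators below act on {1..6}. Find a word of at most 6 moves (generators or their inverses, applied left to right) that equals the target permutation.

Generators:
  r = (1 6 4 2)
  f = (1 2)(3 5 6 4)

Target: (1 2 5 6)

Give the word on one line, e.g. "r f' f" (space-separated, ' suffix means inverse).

  after f': (1 2)(3 4 6 5)
  after f': (3 6)(4 5)
  after f': (1 2)(3 5 6 4)
  after r: (2 6)(3 5 4)
  after f': (1 2 5 6)

f' f' f' r f'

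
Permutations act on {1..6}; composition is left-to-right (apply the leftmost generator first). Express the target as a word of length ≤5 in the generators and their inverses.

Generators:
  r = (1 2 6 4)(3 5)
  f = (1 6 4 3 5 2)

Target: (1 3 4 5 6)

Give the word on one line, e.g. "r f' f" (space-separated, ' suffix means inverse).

  after r: (1 2 6 4)(3 5)
  after f': (1 5 4 2)
  after f': (1 3 4 5 6)

r f' f'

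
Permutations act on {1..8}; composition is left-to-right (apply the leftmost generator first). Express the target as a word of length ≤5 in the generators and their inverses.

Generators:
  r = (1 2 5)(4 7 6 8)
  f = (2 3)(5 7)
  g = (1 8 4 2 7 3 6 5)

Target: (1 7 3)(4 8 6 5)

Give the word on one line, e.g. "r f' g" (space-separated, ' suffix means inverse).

f r' f'

  after f: (2 3)(5 7)
  after r': (1 5 4 8 6 7 2 3)
  after f': (1 7 3)(4 8 6 5)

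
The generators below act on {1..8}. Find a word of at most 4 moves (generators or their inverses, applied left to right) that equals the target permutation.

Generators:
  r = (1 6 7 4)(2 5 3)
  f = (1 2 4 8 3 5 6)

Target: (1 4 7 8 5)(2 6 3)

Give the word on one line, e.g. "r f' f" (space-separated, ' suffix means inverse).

f' r f r

  after f': (1 6 5 3 8 4 2)
  after r: (1 7 4 5 2 6 3 8)
  after f: (1 7 8 2)(4 6 5)
  after r: (1 4 7 8 5)(2 6 3)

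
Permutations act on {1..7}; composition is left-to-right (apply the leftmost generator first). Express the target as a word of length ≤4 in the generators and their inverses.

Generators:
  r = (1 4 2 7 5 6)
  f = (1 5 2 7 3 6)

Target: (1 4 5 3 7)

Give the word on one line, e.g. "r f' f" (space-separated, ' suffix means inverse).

  after r: (1 4 2 7 5 6)
  after f': (1 4 5 3 7)

r f'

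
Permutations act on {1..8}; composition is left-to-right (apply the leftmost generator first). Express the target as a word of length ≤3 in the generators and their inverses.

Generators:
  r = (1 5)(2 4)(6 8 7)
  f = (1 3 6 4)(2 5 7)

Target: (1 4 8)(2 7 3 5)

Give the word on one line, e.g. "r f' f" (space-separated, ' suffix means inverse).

  after r: (1 5)(2 4)(6 8 7)
  after f': (1 2 6 8 5 4 7 3)
  after r': (1 4 8)(2 7 3 5)

r f' r'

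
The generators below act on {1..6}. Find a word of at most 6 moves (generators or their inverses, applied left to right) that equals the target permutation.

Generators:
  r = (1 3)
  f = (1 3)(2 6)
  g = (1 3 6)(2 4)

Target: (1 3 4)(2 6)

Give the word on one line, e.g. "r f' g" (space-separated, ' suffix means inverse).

  after g: (1 3 6)(2 4)
  after r': (2 4)(3 6)
  after f': (1 3 2 4 6)
  after g': (3 4)
  after f': (1 3 4)(2 6)

g r' f' g' f'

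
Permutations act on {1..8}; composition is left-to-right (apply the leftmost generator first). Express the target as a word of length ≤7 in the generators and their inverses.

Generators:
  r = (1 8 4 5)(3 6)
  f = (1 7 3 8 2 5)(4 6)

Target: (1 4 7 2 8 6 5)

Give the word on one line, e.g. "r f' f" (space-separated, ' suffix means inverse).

  after f: (1 7 3 8 2 5)(4 6)
  after r': (1 7 6 8 2 4 3)
  after f: (1 3 7 4 8 5)(2 6)
  after r': (1 6 2 3 7 8 4)
  after f: (1 4 7 2 8 6 5)

f r' f r' f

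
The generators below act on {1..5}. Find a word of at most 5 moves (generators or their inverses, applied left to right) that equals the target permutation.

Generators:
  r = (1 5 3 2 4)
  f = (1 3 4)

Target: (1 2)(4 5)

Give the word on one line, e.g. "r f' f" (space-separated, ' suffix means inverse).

f r f' f'

  after f: (1 3 4)
  after r: (1 2 4 5 3)
  after f': (1 2 3 4 5)
  after f': (1 2)(4 5)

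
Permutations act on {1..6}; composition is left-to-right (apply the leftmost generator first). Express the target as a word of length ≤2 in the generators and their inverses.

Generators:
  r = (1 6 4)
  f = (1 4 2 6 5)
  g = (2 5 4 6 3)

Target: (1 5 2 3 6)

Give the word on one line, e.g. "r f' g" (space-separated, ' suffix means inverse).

r' g'

  after r': (1 4 6)
  after g': (1 5 2 3 6)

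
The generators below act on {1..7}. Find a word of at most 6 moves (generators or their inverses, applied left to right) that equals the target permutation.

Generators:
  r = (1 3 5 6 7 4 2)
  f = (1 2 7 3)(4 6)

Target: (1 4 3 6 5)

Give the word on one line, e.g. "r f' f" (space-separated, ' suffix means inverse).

  after f: (1 2 7 3)(4 6)
  after f: (1 7)(2 3)
  after r': (1 6 5 3 4 7 2)
  after f: (1 4 3 6 5)

f f r' f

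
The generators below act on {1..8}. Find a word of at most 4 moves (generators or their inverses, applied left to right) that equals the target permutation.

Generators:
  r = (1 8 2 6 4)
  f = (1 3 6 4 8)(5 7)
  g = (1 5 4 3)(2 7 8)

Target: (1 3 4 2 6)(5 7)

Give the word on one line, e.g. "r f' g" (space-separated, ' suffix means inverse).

  after f: (1 3 6 4 8)(5 7)
  after r: (1 3 4 2 6)(5 7)

f r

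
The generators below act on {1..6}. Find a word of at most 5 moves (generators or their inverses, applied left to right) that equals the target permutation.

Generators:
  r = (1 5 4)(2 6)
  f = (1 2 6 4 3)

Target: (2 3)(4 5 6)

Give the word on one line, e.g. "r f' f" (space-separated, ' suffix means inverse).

  after r': (1 4 5)(2 6)
  after f: (1 3)(2 4 5)
  after f: (2 3)(4 5 6)

r' f f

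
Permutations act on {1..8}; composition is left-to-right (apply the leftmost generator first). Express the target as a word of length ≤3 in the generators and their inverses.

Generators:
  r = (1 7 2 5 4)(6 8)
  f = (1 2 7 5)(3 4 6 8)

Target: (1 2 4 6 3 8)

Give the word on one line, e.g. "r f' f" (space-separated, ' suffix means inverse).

f' f' r

  after f': (1 5 7 2)(3 8 6 4)
  after f': (1 7)(2 5)(3 6)(4 8)
  after r: (1 2 4 6 3 8)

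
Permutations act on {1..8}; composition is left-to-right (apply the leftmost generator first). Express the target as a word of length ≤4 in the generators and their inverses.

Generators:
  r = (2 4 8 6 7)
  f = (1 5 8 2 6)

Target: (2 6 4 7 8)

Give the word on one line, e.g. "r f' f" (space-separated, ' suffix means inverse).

r' r'

  after r': (2 7 6 8 4)
  after r': (2 6 4 7 8)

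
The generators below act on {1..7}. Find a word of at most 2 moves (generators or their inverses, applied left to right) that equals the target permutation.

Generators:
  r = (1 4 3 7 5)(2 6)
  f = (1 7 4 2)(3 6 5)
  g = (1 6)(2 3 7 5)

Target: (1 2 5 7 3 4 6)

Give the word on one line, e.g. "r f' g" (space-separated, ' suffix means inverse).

r f

  after r: (1 4 3 7 5)(2 6)
  after f: (1 2 5 7 3 4 6)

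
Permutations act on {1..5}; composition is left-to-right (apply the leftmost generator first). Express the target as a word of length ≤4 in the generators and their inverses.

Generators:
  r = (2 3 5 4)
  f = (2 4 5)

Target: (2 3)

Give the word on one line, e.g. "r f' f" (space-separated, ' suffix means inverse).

  after r: (2 3 5 4)
  after f: (2 3)

r f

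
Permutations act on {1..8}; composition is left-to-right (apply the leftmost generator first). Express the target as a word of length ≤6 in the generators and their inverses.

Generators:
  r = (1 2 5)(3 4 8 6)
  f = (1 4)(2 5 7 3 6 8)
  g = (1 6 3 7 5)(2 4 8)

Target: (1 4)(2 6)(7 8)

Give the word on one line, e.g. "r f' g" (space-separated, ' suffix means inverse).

g r f g' f'

  after g: (1 6 3 7 5)(2 4 8)
  after r: (1 3 7)(2 8 5)(4 6)
  after f: (1 6)(4 8 7)
  after g': (2 8 3 6 5 7)
  after f': (1 4)(2 6)(7 8)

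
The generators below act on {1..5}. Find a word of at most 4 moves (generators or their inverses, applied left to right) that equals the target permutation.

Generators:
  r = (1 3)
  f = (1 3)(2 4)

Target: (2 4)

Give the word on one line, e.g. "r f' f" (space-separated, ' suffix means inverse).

f' r r r

  after f': (1 3)(2 4)
  after r: (2 4)
  after r: (1 3)(2 4)
  after r: (2 4)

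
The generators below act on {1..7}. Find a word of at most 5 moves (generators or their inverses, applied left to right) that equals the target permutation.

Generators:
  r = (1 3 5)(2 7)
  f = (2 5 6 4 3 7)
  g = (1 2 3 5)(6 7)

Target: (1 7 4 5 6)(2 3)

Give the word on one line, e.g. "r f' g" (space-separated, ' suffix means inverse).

  after g: (1 2 3 5)(6 7)
  after r': (1 7 6 2)
  after f: (1 2)(3 7 4)(5 6)
  after r: (1 7 4 5 6)(2 3)

g r' f r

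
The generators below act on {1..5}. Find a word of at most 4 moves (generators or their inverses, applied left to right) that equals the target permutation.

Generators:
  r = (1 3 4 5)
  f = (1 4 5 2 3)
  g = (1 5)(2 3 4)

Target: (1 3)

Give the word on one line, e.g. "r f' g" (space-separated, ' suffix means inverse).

g' f f

  after g': (1 5)(2 4 3)
  after f: (1 2 5 4)
  after f: (1 3)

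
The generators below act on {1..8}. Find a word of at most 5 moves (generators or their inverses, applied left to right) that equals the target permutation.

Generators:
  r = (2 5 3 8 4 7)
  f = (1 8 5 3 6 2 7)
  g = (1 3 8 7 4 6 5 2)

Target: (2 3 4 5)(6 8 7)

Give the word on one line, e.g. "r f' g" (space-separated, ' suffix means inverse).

  after g: (1 3 8 7 4 6 5 2)
  after r': (1 5 7 8 4 6 2)
  after f: (1 3 6 7 5)(2 8 4)
  after g': (2 3 4 5)(6 8 7)

g r' f g'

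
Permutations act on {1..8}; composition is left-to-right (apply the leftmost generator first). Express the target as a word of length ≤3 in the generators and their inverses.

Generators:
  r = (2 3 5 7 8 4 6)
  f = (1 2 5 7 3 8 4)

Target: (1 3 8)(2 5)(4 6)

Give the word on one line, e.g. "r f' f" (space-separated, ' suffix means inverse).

f f r'

  after f: (1 2 5 7 3 8 4)
  after f: (1 5 3 4 2 7 8)
  after r': (1 3 8)(2 5)(4 6)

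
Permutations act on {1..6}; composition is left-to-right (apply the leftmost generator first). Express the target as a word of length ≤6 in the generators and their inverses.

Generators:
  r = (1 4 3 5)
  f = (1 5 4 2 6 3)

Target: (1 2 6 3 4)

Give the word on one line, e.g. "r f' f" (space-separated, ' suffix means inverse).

r' r' r' f

  after r': (1 5 3 4)
  after r': (1 3)(4 5)
  after r': (1 4 3 5)
  after f: (1 2 6 3 4)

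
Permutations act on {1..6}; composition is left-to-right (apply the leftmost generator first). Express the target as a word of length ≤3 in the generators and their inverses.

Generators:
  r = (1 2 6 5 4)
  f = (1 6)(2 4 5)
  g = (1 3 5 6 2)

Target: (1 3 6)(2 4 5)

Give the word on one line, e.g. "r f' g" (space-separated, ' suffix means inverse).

  after g: (1 3 5 6 2)
  after r': (1 3 6)(2 4 5)

g r'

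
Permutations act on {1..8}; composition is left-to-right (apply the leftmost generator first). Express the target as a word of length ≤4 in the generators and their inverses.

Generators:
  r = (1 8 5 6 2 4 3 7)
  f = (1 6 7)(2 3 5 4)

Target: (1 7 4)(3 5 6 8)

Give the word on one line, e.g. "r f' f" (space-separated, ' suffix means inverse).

f' r f'

  after f': (1 7 6)(2 4 5 3)
  after r: (2 3 4 6 8 5 7)
  after f': (1 7 4)(3 5 6 8)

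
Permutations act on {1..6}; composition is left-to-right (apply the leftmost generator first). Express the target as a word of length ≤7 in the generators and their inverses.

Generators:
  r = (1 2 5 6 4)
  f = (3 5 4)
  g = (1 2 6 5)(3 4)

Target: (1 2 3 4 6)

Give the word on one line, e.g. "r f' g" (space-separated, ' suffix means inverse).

g' g' r r g

  after g': (1 5 6 2)(3 4)
  after g': (1 6)(2 5)
  after r: (1 4)(2 6)
  after r: (2 4)(5 6)
  after g: (1 2 3 4 6)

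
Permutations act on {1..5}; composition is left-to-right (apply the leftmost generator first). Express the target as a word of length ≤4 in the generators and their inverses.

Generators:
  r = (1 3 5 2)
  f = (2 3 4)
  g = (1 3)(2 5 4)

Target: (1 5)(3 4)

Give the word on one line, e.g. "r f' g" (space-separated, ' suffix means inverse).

g' r f

  after g': (1 3)(2 4 5)
  after r: (1 5)(2 4)
  after f: (1 5)(3 4)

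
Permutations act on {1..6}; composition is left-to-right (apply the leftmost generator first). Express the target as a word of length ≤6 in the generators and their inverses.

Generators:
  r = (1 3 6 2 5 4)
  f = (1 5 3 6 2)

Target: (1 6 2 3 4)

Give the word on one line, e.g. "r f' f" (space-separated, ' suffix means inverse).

f' r' f r'

  after f': (1 2 6 3 5)
  after r': (1 6)(2 3)(4 5)
  after f: (1 2 6 5 4 3)
  after r': (1 6 2 3 4)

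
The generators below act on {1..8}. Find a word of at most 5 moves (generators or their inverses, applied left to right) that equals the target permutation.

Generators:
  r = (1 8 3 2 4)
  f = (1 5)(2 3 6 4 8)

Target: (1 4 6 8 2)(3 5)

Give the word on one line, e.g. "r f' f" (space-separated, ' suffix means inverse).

r' r' f r r

  after r': (1 4 2 3 8)
  after r': (1 2 8 4 3)
  after f: (1 3 5)(4 6)
  after r: (1 2 4 6)(3 5 8)
  after r: (1 4 6 8 2)(3 5)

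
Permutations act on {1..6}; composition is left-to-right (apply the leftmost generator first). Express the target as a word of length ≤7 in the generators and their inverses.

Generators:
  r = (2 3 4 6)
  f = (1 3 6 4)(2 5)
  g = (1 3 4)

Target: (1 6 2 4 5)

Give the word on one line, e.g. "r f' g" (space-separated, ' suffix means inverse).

  after g': (1 4 3)
  after r: (1 6 2 3)
  after f': (1 3 4 6 5 2)
  after r: (1 4 2)(3 6 5)
  after f': (1 6 2 4 5)

g' r f' r f'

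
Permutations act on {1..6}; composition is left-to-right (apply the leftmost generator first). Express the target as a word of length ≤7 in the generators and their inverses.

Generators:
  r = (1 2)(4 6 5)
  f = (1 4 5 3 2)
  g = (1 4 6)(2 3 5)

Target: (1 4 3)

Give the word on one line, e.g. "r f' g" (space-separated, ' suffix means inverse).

  after g: (1 4 6)(2 3 5)
  after r': (1 5)(2 3 6)
  after r': (1 6)(2 3 4 5)
  after g: (2 5 3 6 4)
  after g: (1 4 3)

g r' r' g g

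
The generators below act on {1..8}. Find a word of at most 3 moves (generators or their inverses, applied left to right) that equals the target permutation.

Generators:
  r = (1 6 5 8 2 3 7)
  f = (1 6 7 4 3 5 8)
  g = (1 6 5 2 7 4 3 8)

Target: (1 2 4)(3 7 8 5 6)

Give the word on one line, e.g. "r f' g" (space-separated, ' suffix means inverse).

  after f: (1 6 7 4 3 5 8)
  after g: (1 5)(2 7 3)(4 8 6)
  after g: (1 2 4)(3 7 8 5 6)

f g g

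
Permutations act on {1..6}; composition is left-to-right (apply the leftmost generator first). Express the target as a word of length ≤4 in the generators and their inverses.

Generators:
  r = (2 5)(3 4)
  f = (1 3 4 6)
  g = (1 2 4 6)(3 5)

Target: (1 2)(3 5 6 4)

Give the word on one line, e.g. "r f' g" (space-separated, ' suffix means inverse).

g f f

  after g: (1 2 4 6)(3 5)
  after f: (1 2 6 3 5 4)
  after f: (1 2)(3 5 6 4)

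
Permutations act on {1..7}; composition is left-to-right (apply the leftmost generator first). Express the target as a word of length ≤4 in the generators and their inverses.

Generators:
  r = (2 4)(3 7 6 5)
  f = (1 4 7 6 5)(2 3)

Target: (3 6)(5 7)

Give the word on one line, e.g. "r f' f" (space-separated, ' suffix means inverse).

r r

  after r: (2 4)(3 7 6 5)
  after r: (3 6)(5 7)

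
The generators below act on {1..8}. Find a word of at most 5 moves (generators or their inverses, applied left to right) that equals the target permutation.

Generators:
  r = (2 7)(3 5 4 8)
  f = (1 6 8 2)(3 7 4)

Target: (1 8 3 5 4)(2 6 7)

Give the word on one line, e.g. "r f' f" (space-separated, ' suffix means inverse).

  after r: (2 7)(3 5 4 8)
  after r: (3 4)(5 8)
  after f: (1 6 8 5 2)(4 7)
  after r: (1 6 3 5 7 8 4 2)
  after f: (1 8 3 5 4)(2 6 7)

r r f r f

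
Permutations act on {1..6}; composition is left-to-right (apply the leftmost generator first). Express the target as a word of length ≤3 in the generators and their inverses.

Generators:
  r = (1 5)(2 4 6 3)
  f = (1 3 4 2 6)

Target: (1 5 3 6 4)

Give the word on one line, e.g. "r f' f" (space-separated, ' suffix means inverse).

  after r: (1 5)(2 4 6 3)
  after f: (1 5 3 6 4)

r f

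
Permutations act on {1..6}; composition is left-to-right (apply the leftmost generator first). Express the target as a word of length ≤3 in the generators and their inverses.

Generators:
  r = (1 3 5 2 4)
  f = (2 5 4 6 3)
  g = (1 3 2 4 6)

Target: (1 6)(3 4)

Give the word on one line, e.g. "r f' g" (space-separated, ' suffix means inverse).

  after r': (1 4 2 5 3)
  after f: (1 6 3)(2 4 5)
  after r': (1 6)(3 4)

r' f r'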